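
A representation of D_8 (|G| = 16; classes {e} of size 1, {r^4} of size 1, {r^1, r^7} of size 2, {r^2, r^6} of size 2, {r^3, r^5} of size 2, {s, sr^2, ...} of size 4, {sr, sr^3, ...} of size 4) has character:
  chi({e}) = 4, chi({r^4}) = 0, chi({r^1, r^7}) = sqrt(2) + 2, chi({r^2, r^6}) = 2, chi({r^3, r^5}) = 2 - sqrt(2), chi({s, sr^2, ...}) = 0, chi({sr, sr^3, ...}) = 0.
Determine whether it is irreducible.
Not irreducible (reducible): <chi, chi> = 3 > 1.

Solution. <chi, chi> = (1/|G|) sum_C |C| * |chi(C)|^2 = (1/16)[1*|4|^2 + 1*|0|^2 + 2*|sqrt(2) + 2|^2 + 2*|2|^2 + 2*|2 - sqrt(2)|^2 + 4*|0|^2 + 4*|0|^2]
  = (1/16)[(16) + (0) + (8*sqrt(2) + 12) + (8) + (12 - 8*sqrt(2)) + (0) + (0)] = 48/16 = 3.
A character is irreducible iff <chi, chi> = 1, so this representation is reducible.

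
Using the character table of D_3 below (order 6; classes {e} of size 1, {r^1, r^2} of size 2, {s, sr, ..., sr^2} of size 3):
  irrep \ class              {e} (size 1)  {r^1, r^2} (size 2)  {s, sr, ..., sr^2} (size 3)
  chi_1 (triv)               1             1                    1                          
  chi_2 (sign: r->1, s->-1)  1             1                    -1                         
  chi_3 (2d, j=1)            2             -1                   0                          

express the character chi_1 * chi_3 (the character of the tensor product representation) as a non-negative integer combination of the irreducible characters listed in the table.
chi_1 tensor chi_3 = chi_3 (all other irreducibles have multiplicity 0).

Details: The character of a tensor product is the pointwise product (chi_1 * chi_3)(C) = chi_1(C) * chi_3(C):
  {e}: (1)*(2), {r^1, r^2}: (1)*(-1), {s, sr, ..., sr^2}: (1)*(0)
so (chi_1 * chi_3) takes values
  {e} -> 2, {r^1, r^2} -> -1, {s, sr, ..., sr^2} -> 0.
Now take the inner product of this character with each irreducible chi from the table, <chi_1*chi_3, chi> = (1/6) sum_C |C| (chi_1*chi_3)(C) conj(chi(C)):
  <chi_1*chi_3, chi_1> = (1/6)[1*(2)*conj(1) + 2*(-1)*conj(1) + 3*(0)*conj(1)]
      = (1/6)[(2) + (-2) + (0)] = 0/6 = 0
  <chi_1*chi_3, chi_2> = (1/6)[1*(2)*conj(1) + 2*(-1)*conj(1) + 3*(0)*conj(-1)]
      = (1/6)[(2) + (-2) + (0)] = 0/6 = 0
  <chi_1*chi_3, chi_3> = (1/6)[1*(2)*conj(2) + 2*(-1)*conj(-1) + 3*(0)*conj(0)]
      = (1/6)[(4) + (2) + (0)] = 6/6 = 1
Hence the multiplicities are chi_3: 1. Dimension check: dim(chi_1)*dim(chi_3) = 1*2 = 2 and sum (mult * dim) = 1*2 = 2.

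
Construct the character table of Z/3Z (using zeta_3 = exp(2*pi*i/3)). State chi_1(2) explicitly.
Character table of Z/3Z (irreps indexed chi_0,...,chi_2 with chi_k(m) = zeta_3^(k*m), zeta_3 = exp(2*pi*i/3)):
  irrep \ class  {0} (size 1)  {1} (size 1)    {2} (size 1)  
  chi_0          1             1               1             
  chi_1          1             exp(2*I*pi/3)   exp(-2*I*pi/3)
  chi_2          1             exp(-2*I*pi/3)  exp(2*I*pi/3) 

Spot check: chi_1(2) = zeta_3^(1*2) = zeta_3^2 = exp(-2*I*pi/3).

Details: Z/3Z is abelian, so all 3 irreducible complex representations are 1-dimensional. They are given by chi_k(m) = zeta_3^(k*m) for k = 0,...,2. Row orthogonality: sum_m chi_k(m) conj(chi_l(m)) = 3 * [k = l].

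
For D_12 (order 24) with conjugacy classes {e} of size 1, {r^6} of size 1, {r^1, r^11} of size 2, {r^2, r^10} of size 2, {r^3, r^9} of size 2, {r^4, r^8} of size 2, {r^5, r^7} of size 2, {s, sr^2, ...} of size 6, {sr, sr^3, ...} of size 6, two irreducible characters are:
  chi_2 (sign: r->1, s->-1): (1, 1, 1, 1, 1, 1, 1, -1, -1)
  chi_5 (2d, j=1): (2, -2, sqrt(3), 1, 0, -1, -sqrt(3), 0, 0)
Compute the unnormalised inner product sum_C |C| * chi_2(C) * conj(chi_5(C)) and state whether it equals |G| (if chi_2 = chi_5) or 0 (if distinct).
Sum = 0; so <chi_2, chi_5> = 0 (distinct irreducibles are orthogonal).

Derivation: Compute term by term over conjugacy classes (|C| * chi_2(C) * conj(chi_5(C))):
  1*(1)*conj(2) + 1*(1)*conj(-2) + 2*(1)*conj(sqrt(3)) + 2*(1)*conj(1) + 2*(1)*conj(0) + 2*(1)*conj(-1) + 2*(1)*conj(-sqrt(3)) + 6*(-1)*conj(0) + 6*(-1)*conj(0)
  = (2) + (-2) + (2*sqrt(3)) + (2) + (0) + (-2) + (-2*sqrt(3)) + (0) + (0)
  = 0.
Dividing by |G| = 24 gives 0/24 = 0, matching the row-orthogonality relation <chi_2, chi_5> = [chi_2 = chi_5].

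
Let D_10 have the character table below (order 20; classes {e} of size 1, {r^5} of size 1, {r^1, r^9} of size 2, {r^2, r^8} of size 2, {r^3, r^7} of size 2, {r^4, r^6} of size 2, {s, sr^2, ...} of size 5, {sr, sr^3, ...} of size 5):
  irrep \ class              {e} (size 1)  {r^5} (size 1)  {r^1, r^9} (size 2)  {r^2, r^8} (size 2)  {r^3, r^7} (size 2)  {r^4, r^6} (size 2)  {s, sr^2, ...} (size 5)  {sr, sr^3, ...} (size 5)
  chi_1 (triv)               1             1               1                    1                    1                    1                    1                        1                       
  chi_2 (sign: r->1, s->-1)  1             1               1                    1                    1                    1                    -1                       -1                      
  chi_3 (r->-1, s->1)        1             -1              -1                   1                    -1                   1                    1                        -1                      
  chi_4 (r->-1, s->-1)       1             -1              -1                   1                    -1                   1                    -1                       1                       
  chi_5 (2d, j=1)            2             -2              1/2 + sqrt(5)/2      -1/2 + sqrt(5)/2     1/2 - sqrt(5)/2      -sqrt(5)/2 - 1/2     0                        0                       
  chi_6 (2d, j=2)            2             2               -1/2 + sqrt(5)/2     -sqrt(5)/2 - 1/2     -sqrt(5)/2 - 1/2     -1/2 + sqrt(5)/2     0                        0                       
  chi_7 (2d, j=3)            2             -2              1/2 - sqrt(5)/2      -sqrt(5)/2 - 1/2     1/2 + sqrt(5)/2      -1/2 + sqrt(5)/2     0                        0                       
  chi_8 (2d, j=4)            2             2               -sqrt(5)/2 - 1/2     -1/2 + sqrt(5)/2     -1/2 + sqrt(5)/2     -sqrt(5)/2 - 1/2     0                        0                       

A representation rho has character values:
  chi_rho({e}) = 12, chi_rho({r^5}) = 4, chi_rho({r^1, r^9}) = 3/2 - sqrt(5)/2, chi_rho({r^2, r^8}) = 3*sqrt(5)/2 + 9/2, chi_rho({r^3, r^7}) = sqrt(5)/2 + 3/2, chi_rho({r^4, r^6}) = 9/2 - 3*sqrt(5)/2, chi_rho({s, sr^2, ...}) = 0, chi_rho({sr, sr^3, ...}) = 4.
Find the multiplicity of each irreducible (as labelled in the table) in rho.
Multiplicities: chi_1: 3, chi_2: 1, chi_3: 0, chi_4: 2, chi_5: 1, chi_6: 0, chi_7: 0, chi_8: 2.

Justification: Use <chi_rho, chi> = (1/|G|) sum_C |C| * chi_rho(C) * conj(chi(C)) with |G| = 20 for each irreducible chi in the table:
  <chi_rho, chi_1> = (1/20)[1*(12)*conj(1) + 1*(4)*conj(1) + 2*(3/2 - sqrt(5)/2)*conj(1) + 2*(3*sqrt(5)/2 + 9/2)*conj(1) + 2*(sqrt(5)/2 + 3/2)*conj(1) + 2*(9/2 - 3*sqrt(5)/2)*conj(1) + 5*(0)*conj(1) + 5*(4)*conj(1)]
      = (1/20)[(12) + (4) + (3 - sqrt(5)) + (3*sqrt(5) + 9) + (sqrt(5) + 3) + (9 - 3*sqrt(5)) + (0) + (20)] = 60/20 = 3
  <chi_rho, chi_2> = (1/20)[1*(12)*conj(1) + 1*(4)*conj(1) + 2*(3/2 - sqrt(5)/2)*conj(1) + 2*(3*sqrt(5)/2 + 9/2)*conj(1) + 2*(sqrt(5)/2 + 3/2)*conj(1) + 2*(9/2 - 3*sqrt(5)/2)*conj(1) + 5*(0)*conj(-1) + 5*(4)*conj(-1)]
      = (1/20)[(12) + (4) + (3 - sqrt(5)) + (3*sqrt(5) + 9) + (sqrt(5) + 3) + (9 - 3*sqrt(5)) + (0) + (-20)] = 20/20 = 1
  <chi_rho, chi_3> = (1/20)[1*(12)*conj(1) + 1*(4)*conj(-1) + 2*(3/2 - sqrt(5)/2)*conj(-1) + 2*(3*sqrt(5)/2 + 9/2)*conj(1) + 2*(sqrt(5)/2 + 3/2)*conj(-1) + 2*(9/2 - 3*sqrt(5)/2)*conj(1) + 5*(0)*conj(1) + 5*(4)*conj(-1)]
      = (1/20)[(12) + (-4) + (-3 + sqrt(5)) + (3*sqrt(5) + 9) + (-3 - sqrt(5)) + (9 - 3*sqrt(5)) + (0) + (-20)] = 0/20 = 0
  <chi_rho, chi_4> = (1/20)[1*(12)*conj(1) + 1*(4)*conj(-1) + 2*(3/2 - sqrt(5)/2)*conj(-1) + 2*(3*sqrt(5)/2 + 9/2)*conj(1) + 2*(sqrt(5)/2 + 3/2)*conj(-1) + 2*(9/2 - 3*sqrt(5)/2)*conj(1) + 5*(0)*conj(-1) + 5*(4)*conj(1)]
      = (1/20)[(12) + (-4) + (-3 + sqrt(5)) + (3*sqrt(5) + 9) + (-3 - sqrt(5)) + (9 - 3*sqrt(5)) + (0) + (20)] = 40/20 = 2
  <chi_rho, chi_5> = (1/20)[1*(12)*conj(2) + 1*(4)*conj(-2) + 2*(3/2 - sqrt(5)/2)*conj(1/2 + sqrt(5)/2) + 2*(3*sqrt(5)/2 + 9/2)*conj(-1/2 + sqrt(5)/2) + 2*(sqrt(5)/2 + 3/2)*conj(1/2 - sqrt(5)/2) + 2*(9/2 - 3*sqrt(5)/2)*conj(-sqrt(5)/2 - 1/2) + 5*(0)*conj(0) + 5*(4)*conj(0)]
      = (1/20)[(24) + (-8) + (-1 + sqrt(5)) + (3 + 3*sqrt(5)) + (-sqrt(5) - 1) + (3 - 3*sqrt(5)) + (0) + (0)] = 20/20 = 1
  <chi_rho, chi_6> = (1/20)[1*(12)*conj(2) + 1*(4)*conj(2) + 2*(3/2 - sqrt(5)/2)*conj(-1/2 + sqrt(5)/2) + 2*(3*sqrt(5)/2 + 9/2)*conj(-sqrt(5)/2 - 1/2) + 2*(sqrt(5)/2 + 3/2)*conj(-sqrt(5)/2 - 1/2) + 2*(9/2 - 3*sqrt(5)/2)*conj(-1/2 + sqrt(5)/2) + 5*(0)*conj(0) + 5*(4)*conj(0)]
      = (1/20)[(24) + (8) + (-4 + 2*sqrt(5)) + (-6*sqrt(5) - 12) + (-2*sqrt(5) - 4) + (-12 + 6*sqrt(5)) + (0) + (0)] = 0/20 = 0
  <chi_rho, chi_7> = (1/20)[1*(12)*conj(2) + 1*(4)*conj(-2) + 2*(3/2 - sqrt(5)/2)*conj(1/2 - sqrt(5)/2) + 2*(3*sqrt(5)/2 + 9/2)*conj(-sqrt(5)/2 - 1/2) + 2*(sqrt(5)/2 + 3/2)*conj(1/2 + sqrt(5)/2) + 2*(9/2 - 3*sqrt(5)/2)*conj(-1/2 + sqrt(5)/2) + 5*(0)*conj(0) + 5*(4)*conj(0)]
      = (1/20)[(24) + (-8) + (4 - 2*sqrt(5)) + (-6*sqrt(5) - 12) + (4 + 2*sqrt(5)) + (-12 + 6*sqrt(5)) + (0) + (0)] = 0/20 = 0
  <chi_rho, chi_8> = (1/20)[1*(12)*conj(2) + 1*(4)*conj(2) + 2*(3/2 - sqrt(5)/2)*conj(-sqrt(5)/2 - 1/2) + 2*(3*sqrt(5)/2 + 9/2)*conj(-1/2 + sqrt(5)/2) + 2*(sqrt(5)/2 + 3/2)*conj(-1/2 + sqrt(5)/2) + 2*(9/2 - 3*sqrt(5)/2)*conj(-sqrt(5)/2 - 1/2) + 5*(0)*conj(0) + 5*(4)*conj(0)]
      = (1/20)[(24) + (8) + (1 - sqrt(5)) + (3 + 3*sqrt(5)) + (1 + sqrt(5)) + (3 - 3*sqrt(5)) + (0) + (0)] = 40/20 = 2
Dimension check: dim(rho) = sum (mult * dim) = 3*1 + 1*1 + 0*1 + 2*1 + 1*2 + 0*2 + 0*2 + 2*2 = 12 = chi_rho(e) = 12.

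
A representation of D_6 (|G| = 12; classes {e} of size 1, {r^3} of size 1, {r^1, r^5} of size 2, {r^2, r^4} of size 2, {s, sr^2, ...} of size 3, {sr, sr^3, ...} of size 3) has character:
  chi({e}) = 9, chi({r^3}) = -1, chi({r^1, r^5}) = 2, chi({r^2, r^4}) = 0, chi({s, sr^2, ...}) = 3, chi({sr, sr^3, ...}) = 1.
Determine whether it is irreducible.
Not irreducible (reducible): <chi, chi> = 10 > 1.

Working: <chi, chi> = (1/|G|) sum_C |C| * |chi(C)|^2 = (1/12)[1*|9|^2 + 1*|-1|^2 + 2*|2|^2 + 2*|0|^2 + 3*|3|^2 + 3*|1|^2]
  = (1/12)[(81) + (1) + (8) + (0) + (27) + (3)] = 120/12 = 10.
A character is irreducible iff <chi, chi> = 1, so this representation is reducible.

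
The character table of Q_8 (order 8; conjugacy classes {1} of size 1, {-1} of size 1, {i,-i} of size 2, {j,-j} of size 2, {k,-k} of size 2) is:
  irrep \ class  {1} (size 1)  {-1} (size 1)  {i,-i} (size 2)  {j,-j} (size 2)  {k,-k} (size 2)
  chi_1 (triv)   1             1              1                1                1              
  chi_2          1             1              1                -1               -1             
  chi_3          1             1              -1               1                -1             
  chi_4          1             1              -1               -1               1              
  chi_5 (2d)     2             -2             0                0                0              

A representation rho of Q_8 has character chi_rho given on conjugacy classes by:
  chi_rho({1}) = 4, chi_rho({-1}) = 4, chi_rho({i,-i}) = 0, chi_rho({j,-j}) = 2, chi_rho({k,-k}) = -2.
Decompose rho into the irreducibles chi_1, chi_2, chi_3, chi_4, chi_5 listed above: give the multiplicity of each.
Multiplicities: chi_1: 1, chi_2: 1, chi_3: 2, chi_4: 0, chi_5: 0.

Proof sketch: Use <chi_rho, chi> = (1/|G|) sum_C |C| * chi_rho(C) * conj(chi(C)) with |G| = 8 for each irreducible chi in the table:
  <chi_rho, chi_1> = (1/8)[1*(4)*conj(1) + 1*(4)*conj(1) + 2*(0)*conj(1) + 2*(2)*conj(1) + 2*(-2)*conj(1)]
      = (1/8)[(4) + (4) + (0) + (4) + (-4)] = 8/8 = 1
  <chi_rho, chi_2> = (1/8)[1*(4)*conj(1) + 1*(4)*conj(1) + 2*(0)*conj(1) + 2*(2)*conj(-1) + 2*(-2)*conj(-1)]
      = (1/8)[(4) + (4) + (0) + (-4) + (4)] = 8/8 = 1
  <chi_rho, chi_3> = (1/8)[1*(4)*conj(1) + 1*(4)*conj(1) + 2*(0)*conj(-1) + 2*(2)*conj(1) + 2*(-2)*conj(-1)]
      = (1/8)[(4) + (4) + (0) + (4) + (4)] = 16/8 = 2
  <chi_rho, chi_4> = (1/8)[1*(4)*conj(1) + 1*(4)*conj(1) + 2*(0)*conj(-1) + 2*(2)*conj(-1) + 2*(-2)*conj(1)]
      = (1/8)[(4) + (4) + (0) + (-4) + (-4)] = 0/8 = 0
  <chi_rho, chi_5> = (1/8)[1*(4)*conj(2) + 1*(4)*conj(-2) + 2*(0)*conj(0) + 2*(2)*conj(0) + 2*(-2)*conj(0)]
      = (1/8)[(8) + (-8) + (0) + (0) + (0)] = 0/8 = 0
Dimension check: dim(rho) = sum (mult * dim) = 1*1 + 1*1 + 2*1 + 0*1 + 0*2 = 4 = chi_rho(e) = 4.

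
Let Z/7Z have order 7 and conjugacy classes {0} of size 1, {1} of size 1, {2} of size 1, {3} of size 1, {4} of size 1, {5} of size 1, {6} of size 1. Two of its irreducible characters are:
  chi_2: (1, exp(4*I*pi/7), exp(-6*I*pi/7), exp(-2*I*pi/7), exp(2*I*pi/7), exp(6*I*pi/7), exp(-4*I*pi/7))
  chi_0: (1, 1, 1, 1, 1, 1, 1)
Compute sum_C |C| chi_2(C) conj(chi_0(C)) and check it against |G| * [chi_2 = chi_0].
Sum = 0; so <chi_2, chi_0> = 0 (distinct irreducibles are orthogonal).

Why: Compute term by term over conjugacy classes (|C| * chi_2(C) * conj(chi_0(C))):
  1*(1)*conj(1) + 1*(exp(4*I*pi/7))*conj(1) + 1*(exp(-6*I*pi/7))*conj(1) + 1*(exp(-2*I*pi/7))*conj(1) + 1*(exp(2*I*pi/7))*conj(1) + 1*(exp(6*I*pi/7))*conj(1) + 1*(exp(-4*I*pi/7))*conj(1)
  = (1) + (exp(4*I*pi/7)) + (exp(-6*I*pi/7)) + (exp(-2*I*pi/7)) + (exp(2*I*pi/7)) + (exp(6*I*pi/7)) + (exp(-4*I*pi/7))
  = 0.
(Exp terms are combined using exp(i*s)*conj(exp(i*t)) = exp(i*(s-t)), and sums of them are collapsed using the identity that for every m > 1 the m distinct m-th roots of unity sum to 0, e.g. 1 + exp(2*I*pi/3) + exp(-2*I*pi/3) = 0.)
Dividing by |G| = 7 gives 0/7 = 0, matching the row-orthogonality relation <chi_2, chi_0> = [chi_2 = chi_0].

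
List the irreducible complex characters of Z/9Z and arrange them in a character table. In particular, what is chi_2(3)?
Character table of Z/9Z (irreps indexed chi_0,...,chi_8 with chi_k(m) = zeta_9^(k*m), zeta_9 = exp(2*pi*i/9)):
  irrep \ class  {0} (size 1)  {1} (size 1)    {2} (size 1)    {3} (size 1)    {4} (size 1)    {5} (size 1)    {6} (size 1)    {7} (size 1)    {8} (size 1)  
  chi_0          1             1               1               1               1               1               1               1               1             
  chi_1          1             exp(2*I*pi/9)   exp(4*I*pi/9)   exp(2*I*pi/3)   exp(8*I*pi/9)   exp(-8*I*pi/9)  exp(-2*I*pi/3)  exp(-4*I*pi/9)  exp(-2*I*pi/9)
  chi_2          1             exp(4*I*pi/9)   exp(8*I*pi/9)   exp(-2*I*pi/3)  exp(-2*I*pi/9)  exp(2*I*pi/9)   exp(2*I*pi/3)   exp(-8*I*pi/9)  exp(-4*I*pi/9)
  chi_3          1             exp(2*I*pi/3)   exp(-2*I*pi/3)  1               exp(2*I*pi/3)   exp(-2*I*pi/3)  1               exp(2*I*pi/3)   exp(-2*I*pi/3)
  chi_4          1             exp(8*I*pi/9)   exp(-2*I*pi/9)  exp(2*I*pi/3)   exp(-4*I*pi/9)  exp(4*I*pi/9)   exp(-2*I*pi/3)  exp(2*I*pi/9)   exp(-8*I*pi/9)
  chi_5          1             exp(-8*I*pi/9)  exp(2*I*pi/9)   exp(-2*I*pi/3)  exp(4*I*pi/9)   exp(-4*I*pi/9)  exp(2*I*pi/3)   exp(-2*I*pi/9)  exp(8*I*pi/9) 
  chi_6          1             exp(-2*I*pi/3)  exp(2*I*pi/3)   1               exp(-2*I*pi/3)  exp(2*I*pi/3)   1               exp(-2*I*pi/3)  exp(2*I*pi/3) 
  chi_7          1             exp(-4*I*pi/9)  exp(-8*I*pi/9)  exp(2*I*pi/3)   exp(2*I*pi/9)   exp(-2*I*pi/9)  exp(-2*I*pi/3)  exp(8*I*pi/9)   exp(4*I*pi/9) 
  chi_8          1             exp(-2*I*pi/9)  exp(-4*I*pi/9)  exp(-2*I*pi/3)  exp(-8*I*pi/9)  exp(8*I*pi/9)   exp(2*I*pi/3)   exp(4*I*pi/9)   exp(2*I*pi/9) 

Spot check: chi_2(3) = zeta_9^(2*3) = zeta_9^6 = exp(-2*I*pi/3).

Solution. Z/9Z is abelian, so all 9 irreducible complex representations are 1-dimensional. They are given by chi_k(m) = zeta_9^(k*m) for k = 0,...,8. Row orthogonality: sum_m chi_k(m) conj(chi_l(m)) = 9 * [k = l].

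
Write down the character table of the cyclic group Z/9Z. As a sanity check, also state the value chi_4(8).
Character table of Z/9Z (irreps indexed chi_0,...,chi_8 with chi_k(m) = zeta_9^(k*m), zeta_9 = exp(2*pi*i/9)):
  irrep \ class  {0} (size 1)  {1} (size 1)    {2} (size 1)    {3} (size 1)    {4} (size 1)    {5} (size 1)    {6} (size 1)    {7} (size 1)    {8} (size 1)  
  chi_0          1             1               1               1               1               1               1               1               1             
  chi_1          1             exp(2*I*pi/9)   exp(4*I*pi/9)   exp(2*I*pi/3)   exp(8*I*pi/9)   exp(-8*I*pi/9)  exp(-2*I*pi/3)  exp(-4*I*pi/9)  exp(-2*I*pi/9)
  chi_2          1             exp(4*I*pi/9)   exp(8*I*pi/9)   exp(-2*I*pi/3)  exp(-2*I*pi/9)  exp(2*I*pi/9)   exp(2*I*pi/3)   exp(-8*I*pi/9)  exp(-4*I*pi/9)
  chi_3          1             exp(2*I*pi/3)   exp(-2*I*pi/3)  1               exp(2*I*pi/3)   exp(-2*I*pi/3)  1               exp(2*I*pi/3)   exp(-2*I*pi/3)
  chi_4          1             exp(8*I*pi/9)   exp(-2*I*pi/9)  exp(2*I*pi/3)   exp(-4*I*pi/9)  exp(4*I*pi/9)   exp(-2*I*pi/3)  exp(2*I*pi/9)   exp(-8*I*pi/9)
  chi_5          1             exp(-8*I*pi/9)  exp(2*I*pi/9)   exp(-2*I*pi/3)  exp(4*I*pi/9)   exp(-4*I*pi/9)  exp(2*I*pi/3)   exp(-2*I*pi/9)  exp(8*I*pi/9) 
  chi_6          1             exp(-2*I*pi/3)  exp(2*I*pi/3)   1               exp(-2*I*pi/3)  exp(2*I*pi/3)   1               exp(-2*I*pi/3)  exp(2*I*pi/3) 
  chi_7          1             exp(-4*I*pi/9)  exp(-8*I*pi/9)  exp(2*I*pi/3)   exp(2*I*pi/9)   exp(-2*I*pi/9)  exp(-2*I*pi/3)  exp(8*I*pi/9)   exp(4*I*pi/9) 
  chi_8          1             exp(-2*I*pi/9)  exp(-4*I*pi/9)  exp(-2*I*pi/3)  exp(-8*I*pi/9)  exp(8*I*pi/9)   exp(2*I*pi/3)   exp(4*I*pi/9)   exp(2*I*pi/9) 

Spot check: chi_4(8) = zeta_9^(4*8) = zeta_9^32 = exp(-8*I*pi/9).

Explanation: Z/9Z is abelian, so all 9 irreducible complex representations are 1-dimensional. They are given by chi_k(m) = zeta_9^(k*m) for k = 0,...,8. Row orthogonality: sum_m chi_k(m) conj(chi_l(m)) = 9 * [k = l].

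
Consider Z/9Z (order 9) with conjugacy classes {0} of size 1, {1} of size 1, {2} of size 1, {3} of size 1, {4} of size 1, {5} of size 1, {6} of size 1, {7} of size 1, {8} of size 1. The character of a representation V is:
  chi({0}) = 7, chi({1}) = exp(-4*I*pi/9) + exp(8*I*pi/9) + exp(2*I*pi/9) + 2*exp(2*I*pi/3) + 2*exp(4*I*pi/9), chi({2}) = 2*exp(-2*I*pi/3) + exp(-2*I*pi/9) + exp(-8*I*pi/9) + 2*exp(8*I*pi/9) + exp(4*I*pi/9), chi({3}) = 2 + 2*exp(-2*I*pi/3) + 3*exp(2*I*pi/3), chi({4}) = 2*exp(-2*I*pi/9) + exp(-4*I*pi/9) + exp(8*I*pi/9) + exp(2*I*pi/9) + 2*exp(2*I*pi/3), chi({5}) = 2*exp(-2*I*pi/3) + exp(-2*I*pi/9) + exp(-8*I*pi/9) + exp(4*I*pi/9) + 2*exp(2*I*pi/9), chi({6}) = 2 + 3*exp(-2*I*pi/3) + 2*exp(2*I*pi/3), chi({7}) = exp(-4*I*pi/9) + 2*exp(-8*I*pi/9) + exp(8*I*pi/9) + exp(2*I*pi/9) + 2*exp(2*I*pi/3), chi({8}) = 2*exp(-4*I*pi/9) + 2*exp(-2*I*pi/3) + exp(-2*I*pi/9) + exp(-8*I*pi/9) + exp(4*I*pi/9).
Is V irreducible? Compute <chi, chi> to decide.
Not irreducible (reducible): <chi, chi> = 11 > 1.

Details: <chi, chi> = (1/|G|) sum_C |C| * |chi(C)|^2 = (1/9)[1*|7|^2 + 1*|exp(-4*I*pi/9) + exp(8*I*pi/9) + exp(2*I*pi/9) + 2*exp(2*I*pi/3) + 2*exp(4*I*pi/9)|^2 + 1*|2*exp(-2*I*pi/3) + exp(-2*I*pi/9) + exp(-8*I*pi/9) + 2*exp(8*I*pi/9) + exp(4*I*pi/9)|^2 + 1*|2 + 2*exp(-2*I*pi/3) + 3*exp(2*I*pi/3)|^2 + 1*|2*exp(-2*I*pi/9) + exp(-4*I*pi/9) + exp(8*I*pi/9) + exp(2*I*pi/9) + 2*exp(2*I*pi/3)|^2 + 1*|2*exp(-2*I*pi/3) + exp(-2*I*pi/9) + exp(-8*I*pi/9) + exp(4*I*pi/9) + 2*exp(2*I*pi/9)|^2 + 1*|2 + 3*exp(-2*I*pi/3) + 2*exp(2*I*pi/3)|^2 + 1*|exp(-4*I*pi/9) + 2*exp(-8*I*pi/9) + exp(8*I*pi/9) + exp(2*I*pi/9) + 2*exp(2*I*pi/3)|^2 + 1*|2*exp(-4*I*pi/9) + 2*exp(-2*I*pi/3) + exp(-2*I*pi/9) + exp(-8*I*pi/9) + exp(4*I*pi/9)|^2]
  = (1/9)[(49) + (11 + 8*exp(-2*I*pi/9) + 4*exp(-4*I*pi/9) + 3*exp(-2*I*pi/3) + 4*exp(-8*I*pi/9) + 4*exp(8*I*pi/9) + 3*exp(2*I*pi/3) + 4*exp(4*I*pi/9) + 8*exp(2*I*pi/9)) + (11 + 8*exp(-4*I*pi/9) + 3*exp(-2*I*pi/3) + 4*exp(-2*I*pi/9) + 4*exp(-8*I*pi/9) + 4*exp(8*I*pi/9) + 4*exp(2*I*pi/9) + 3*exp(2*I*pi/3) + 8*exp(4*I*pi/9)) + (1) + (11 + 4*exp(-4*I*pi/9) + 8*exp(-8*I*pi/9) + 3*exp(-2*I*pi/3) + 4*exp(-2*I*pi/9) + 4*exp(2*I*pi/9) + 3*exp(2*I*pi/3) + 8*exp(8*I*pi/9) + 4*exp(4*I*pi/9)) + (11 + 4*exp(-4*I*pi/9) + 8*exp(-8*I*pi/9) + 3*exp(-2*I*pi/3) + 4*exp(-2*I*pi/9) + 4*exp(2*I*pi/9) + 3*exp(2*I*pi/3) + 8*exp(8*I*pi/9) + 4*exp(4*I*pi/9)) + (1) + (11 + 8*exp(-4*I*pi/9) + 3*exp(-2*I*pi/3) + 4*exp(-2*I*pi/9) + 4*exp(-8*I*pi/9) + 4*exp(8*I*pi/9) + 4*exp(2*I*pi/9) + 3*exp(2*I*pi/3) + 8*exp(4*I*pi/9)) + (11 + 8*exp(-2*I*pi/9) + 4*exp(-4*I*pi/9) + 3*exp(-2*I*pi/3) + 4*exp(-8*I*pi/9) + 4*exp(8*I*pi/9) + 3*exp(2*I*pi/3) + 4*exp(4*I*pi/9) + 8*exp(2*I*pi/9))] = 99/9 = 11.
(Exp terms are combined using exp(i*s)*conj(exp(i*t)) = exp(i*(s-t)), and sums of them are collapsed using the identity that for every m > 1 the m distinct m-th roots of unity sum to 0, e.g. 1 + exp(2*I*pi/3) + exp(-2*I*pi/3) = 0.)
A character is irreducible iff <chi, chi> = 1, so this representation is reducible.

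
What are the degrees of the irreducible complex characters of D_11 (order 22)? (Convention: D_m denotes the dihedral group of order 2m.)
Dimensions: 1, 1, 2, 2, 2, 2, 2

Details: There are 7 irreducibles (= number of conjugacy classes). Their dimensions d_i satisfy sum d_i^2 = |G| = 22: 1 + 1 + 4 + 4 + 4 + 4 + 4 = 22.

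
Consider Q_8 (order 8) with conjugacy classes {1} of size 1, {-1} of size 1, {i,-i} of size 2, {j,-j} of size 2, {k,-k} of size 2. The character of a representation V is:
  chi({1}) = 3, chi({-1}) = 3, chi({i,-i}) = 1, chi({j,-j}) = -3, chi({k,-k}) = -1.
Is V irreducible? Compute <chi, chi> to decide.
Not irreducible (reducible): <chi, chi> = 5 > 1.

Working: <chi, chi> = (1/|G|) sum_C |C| * |chi(C)|^2 = (1/8)[1*|3|^2 + 1*|3|^2 + 2*|1|^2 + 2*|-3|^2 + 2*|-1|^2]
  = (1/8)[(9) + (9) + (2) + (18) + (2)] = 40/8 = 5.
A character is irreducible iff <chi, chi> = 1, so this representation is reducible.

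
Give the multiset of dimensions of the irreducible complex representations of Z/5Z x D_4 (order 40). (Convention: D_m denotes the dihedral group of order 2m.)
Dimensions: 1, 1, 1, 1, 1, 1, 1, 1, 1, 1, 1, 1, 1, 1, 1, 1, 1, 1, 1, 1, 2, 2, 2, 2, 2

There are 25 irreducibles (= number of conjugacy classes). Their dimensions d_i satisfy sum d_i^2 = |G| = 40: 1 + 1 + 1 + 1 + 1 + 1 + 1 + 1 + 1 + 1 + 1 + 1 + 1 + 1 + 1 + 1 + 1 + 1 + 1 + 1 + 4 + 4 + 4 + 4 + 4 = 40. (For the product with Z/5Z: each of the 5 1-dim characters of Z/5Z tensors with each irrep of D_4, giving 5 copies of each D_4-dimension.)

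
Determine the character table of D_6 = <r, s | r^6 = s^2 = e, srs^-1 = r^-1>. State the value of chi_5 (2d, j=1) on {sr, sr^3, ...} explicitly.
Conjugacy classes: {e} of size 1, {r^3} of size 1, {r^1, r^5} of size 2, {r^2, r^4} of size 2, {s, sr^2, ...} of size 3, {sr, sr^3, ...} of size 3.
Character table:
  irrep \ class              {e} (size 1)  {r^3} (size 1)  {r^1, r^5} (size 2)  {r^2, r^4} (size 2)  {s, sr^2, ...} (size 3)  {sr, sr^3, ...} (size 3)
  chi_1 (triv)               1             1               1                    1                    1                        1                       
  chi_2 (sign: r->1, s->-1)  1             1               1                    1                    -1                       -1                      
  chi_3 (r->-1, s->1)        1             -1              -1                   1                    1                        -1                      
  chi_4 (r->-1, s->-1)       1             -1              -1                   1                    -1                       1                       
  chi_5 (2d, j=1)            2             -2              1                    -1                   0                        0                       
  chi_6 (2d, j=2)            2             2               -1                   -1                   0                        0                       

Spot check: chi_5 (2d, j=1) on {sr, sr^3, ...} = 0.

Explanation: D_6 has order 2*6 = 12 with 6 conjugacy classes, hence 6 irreducibles. Sum of squared dims 1 + 1 + 1 + 1 + 4 + 4 = 12 = |G|. Linear characters come from the abelianisation; the 2-dimensional irreps have character r^k -> 2*cos(2*pi*j*k/6), reflections -> 0.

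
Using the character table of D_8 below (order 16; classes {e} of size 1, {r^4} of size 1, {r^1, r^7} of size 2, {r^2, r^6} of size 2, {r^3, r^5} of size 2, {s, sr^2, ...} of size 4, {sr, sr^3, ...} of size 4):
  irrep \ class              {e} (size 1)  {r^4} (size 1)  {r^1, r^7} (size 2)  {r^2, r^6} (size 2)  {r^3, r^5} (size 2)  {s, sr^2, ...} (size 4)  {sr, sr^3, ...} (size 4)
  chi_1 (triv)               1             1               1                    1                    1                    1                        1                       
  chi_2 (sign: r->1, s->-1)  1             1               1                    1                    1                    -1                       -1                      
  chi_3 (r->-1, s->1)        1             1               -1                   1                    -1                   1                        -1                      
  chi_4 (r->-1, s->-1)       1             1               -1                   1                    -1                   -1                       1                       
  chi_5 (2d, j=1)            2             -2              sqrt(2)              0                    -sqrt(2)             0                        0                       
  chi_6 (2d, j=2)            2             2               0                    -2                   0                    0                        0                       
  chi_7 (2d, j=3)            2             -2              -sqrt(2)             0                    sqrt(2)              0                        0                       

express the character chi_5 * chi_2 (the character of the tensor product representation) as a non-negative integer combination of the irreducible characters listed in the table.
chi_5 tensor chi_2 = chi_5 (all other irreducibles have multiplicity 0).

Argument: The character of a tensor product is the pointwise product (chi_5 * chi_2)(C) = chi_5(C) * chi_2(C):
  {e}: (2)*(1), {r^4}: (-2)*(1), {r^1, r^7}: (sqrt(2))*(1), {r^2, r^6}: (0)*(1), {r^3, r^5}: (-sqrt(2))*(1), {s, sr^2, ...}: (0)*(-1), {sr, sr^3, ...}: (0)*(-1)
so (chi_5 * chi_2) takes values
  {e} -> 2, {r^4} -> -2, {r^1, r^7} -> sqrt(2), {r^2, r^6} -> 0, {r^3, r^5} -> -sqrt(2), {s, sr^2, ...} -> 0, {sr, sr^3, ...} -> 0.
Now take the inner product of this character with each irreducible chi from the table, <chi_5*chi_2, chi> = (1/16) sum_C |C| (chi_5*chi_2)(C) conj(chi(C)):
  <chi_5*chi_2, chi_1> = (1/16)[1*(2)*conj(1) + 1*(-2)*conj(1) + 2*(sqrt(2))*conj(1) + 2*(0)*conj(1) + 2*(-sqrt(2))*conj(1) + 4*(0)*conj(1) + 4*(0)*conj(1)]
      = (1/16)[(2) + (-2) + (2*sqrt(2)) + (0) + (-2*sqrt(2)) + (0) + (0)] = 0/16 = 0
  <chi_5*chi_2, chi_2> = (1/16)[1*(2)*conj(1) + 1*(-2)*conj(1) + 2*(sqrt(2))*conj(1) + 2*(0)*conj(1) + 2*(-sqrt(2))*conj(1) + 4*(0)*conj(-1) + 4*(0)*conj(-1)]
      = (1/16)[(2) + (-2) + (2*sqrt(2)) + (0) + (-2*sqrt(2)) + (0) + (0)] = 0/16 = 0
  <chi_5*chi_2, chi_3> = (1/16)[1*(2)*conj(1) + 1*(-2)*conj(1) + 2*(sqrt(2))*conj(-1) + 2*(0)*conj(1) + 2*(-sqrt(2))*conj(-1) + 4*(0)*conj(1) + 4*(0)*conj(-1)]
      = (1/16)[(2) + (-2) + (-2*sqrt(2)) + (0) + (2*sqrt(2)) + (0) + (0)] = 0/16 = 0
  <chi_5*chi_2, chi_4> = (1/16)[1*(2)*conj(1) + 1*(-2)*conj(1) + 2*(sqrt(2))*conj(-1) + 2*(0)*conj(1) + 2*(-sqrt(2))*conj(-1) + 4*(0)*conj(-1) + 4*(0)*conj(1)]
      = (1/16)[(2) + (-2) + (-2*sqrt(2)) + (0) + (2*sqrt(2)) + (0) + (0)] = 0/16 = 0
  <chi_5*chi_2, chi_5> = (1/16)[1*(2)*conj(2) + 1*(-2)*conj(-2) + 2*(sqrt(2))*conj(sqrt(2)) + 2*(0)*conj(0) + 2*(-sqrt(2))*conj(-sqrt(2)) + 4*(0)*conj(0) + 4*(0)*conj(0)]
      = (1/16)[(4) + (4) + (4) + (0) + (4) + (0) + (0)] = 16/16 = 1
  <chi_5*chi_2, chi_6> = (1/16)[1*(2)*conj(2) + 1*(-2)*conj(2) + 2*(sqrt(2))*conj(0) + 2*(0)*conj(-2) + 2*(-sqrt(2))*conj(0) + 4*(0)*conj(0) + 4*(0)*conj(0)]
      = (1/16)[(4) + (-4) + (0) + (0) + (0) + (0) + (0)] = 0/16 = 0
  <chi_5*chi_2, chi_7> = (1/16)[1*(2)*conj(2) + 1*(-2)*conj(-2) + 2*(sqrt(2))*conj(-sqrt(2)) + 2*(0)*conj(0) + 2*(-sqrt(2))*conj(sqrt(2)) + 4*(0)*conj(0) + 4*(0)*conj(0)]
      = (1/16)[(4) + (4) + (-4) + (0) + (-4) + (0) + (0)] = 0/16 = 0
Hence the multiplicities are chi_5: 1. Dimension check: dim(chi_5)*dim(chi_2) = 2*1 = 2 and sum (mult * dim) = 1*2 = 2.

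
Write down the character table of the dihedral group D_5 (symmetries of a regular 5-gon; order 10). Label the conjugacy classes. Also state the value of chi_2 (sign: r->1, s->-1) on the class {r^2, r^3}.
Conjugacy classes: {e} of size 1, {r^1, r^4} of size 2, {r^2, r^3} of size 2, {s, sr, ..., sr^4} of size 5.
Character table:
  irrep \ class              {e} (size 1)  {r^1, r^4} (size 2)  {r^2, r^3} (size 2)  {s, sr, ..., sr^4} (size 5)
  chi_1 (triv)               1             1                    1                    1                          
  chi_2 (sign: r->1, s->-1)  1             1                    1                    -1                         
  chi_3 (2d, j=1)            2             -1/2 + sqrt(5)/2     -sqrt(5)/2 - 1/2     0                          
  chi_4 (2d, j=2)            2             -sqrt(5)/2 - 1/2     -1/2 + sqrt(5)/2     0                          

Spot check: chi_2 (sign: r->1, s->-1) on {r^2, r^3} = 1.

Details: D_5 has order 2*5 = 10 with 4 conjugacy classes, hence 4 irreducibles. Sum of squared dims 1 + 1 + 4 + 4 = 10 = |G|. Linear characters come from the abelianisation; the 2-dimensional irreps have character r^k -> 2*cos(2*pi*j*k/5), reflections -> 0.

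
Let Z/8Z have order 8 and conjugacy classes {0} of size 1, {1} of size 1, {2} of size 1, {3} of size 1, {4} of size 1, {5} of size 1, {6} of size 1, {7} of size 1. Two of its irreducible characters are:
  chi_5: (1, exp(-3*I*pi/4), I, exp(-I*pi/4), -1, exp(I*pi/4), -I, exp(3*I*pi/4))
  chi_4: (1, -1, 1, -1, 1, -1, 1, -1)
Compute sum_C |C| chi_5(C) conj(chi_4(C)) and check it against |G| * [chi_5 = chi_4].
Sum = 0; so <chi_5, chi_4> = 0 (distinct irreducibles are orthogonal).

Explanation: Compute term by term over conjugacy classes (|C| * chi_5(C) * conj(chi_4(C))):
  1*(1)*conj(1) + 1*(exp(-3*I*pi/4))*conj(-1) + 1*(I)*conj(1) + 1*(exp(-I*pi/4))*conj(-1) + 1*(-1)*conj(1) + 1*(exp(I*pi/4))*conj(-1) + 1*(-I)*conj(1) + 1*(exp(3*I*pi/4))*conj(-1)
  = (1) + (-exp(-3*I*pi/4)) + (I) + (-exp(-I*pi/4)) + (-1) + (-exp(I*pi/4)) + (-I) + (-exp(3*I*pi/4))
  = 0.
(Exp terms are combined using exp(i*s)*conj(exp(i*t)) = exp(i*(s-t)), and sums of them are collapsed using the identity that for every m > 1 the m distinct m-th roots of unity sum to 0, e.g. 1 + exp(2*I*pi/3) + exp(-2*I*pi/3) = 0.)
Dividing by |G| = 8 gives 0/8 = 0, matching the row-orthogonality relation <chi_5, chi_4> = [chi_5 = chi_4].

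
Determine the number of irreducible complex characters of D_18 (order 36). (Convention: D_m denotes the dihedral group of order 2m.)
12

Derivation: The number of irreducible complex representations of a finite group equals its number of conjugacy classes. D_18 has 12 conjugacy classes (n/2 + 3 for n even), so D_18 (order 36) has exactly 12 irreducible complex representations.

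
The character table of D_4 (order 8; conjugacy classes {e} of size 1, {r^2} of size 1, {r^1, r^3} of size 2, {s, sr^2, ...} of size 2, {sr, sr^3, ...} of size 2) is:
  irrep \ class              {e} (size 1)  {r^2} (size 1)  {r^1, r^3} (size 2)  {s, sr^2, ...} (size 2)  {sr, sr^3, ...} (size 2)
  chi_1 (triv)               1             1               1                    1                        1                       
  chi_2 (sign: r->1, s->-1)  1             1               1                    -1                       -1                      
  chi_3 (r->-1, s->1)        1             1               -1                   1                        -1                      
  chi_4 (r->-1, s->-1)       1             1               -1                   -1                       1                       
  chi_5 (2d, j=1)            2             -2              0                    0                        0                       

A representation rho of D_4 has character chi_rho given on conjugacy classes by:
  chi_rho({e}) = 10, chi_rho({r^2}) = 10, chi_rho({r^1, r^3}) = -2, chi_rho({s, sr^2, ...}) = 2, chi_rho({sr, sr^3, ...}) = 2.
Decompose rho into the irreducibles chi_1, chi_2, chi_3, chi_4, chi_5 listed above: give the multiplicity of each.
Multiplicities: chi_1: 3, chi_2: 1, chi_3: 3, chi_4: 3, chi_5: 0.

Solution. Use <chi_rho, chi> = (1/|G|) sum_C |C| * chi_rho(C) * conj(chi(C)) with |G| = 8 for each irreducible chi in the table:
  <chi_rho, chi_1> = (1/8)[1*(10)*conj(1) + 1*(10)*conj(1) + 2*(-2)*conj(1) + 2*(2)*conj(1) + 2*(2)*conj(1)]
      = (1/8)[(10) + (10) + (-4) + (4) + (4)] = 24/8 = 3
  <chi_rho, chi_2> = (1/8)[1*(10)*conj(1) + 1*(10)*conj(1) + 2*(-2)*conj(1) + 2*(2)*conj(-1) + 2*(2)*conj(-1)]
      = (1/8)[(10) + (10) + (-4) + (-4) + (-4)] = 8/8 = 1
  <chi_rho, chi_3> = (1/8)[1*(10)*conj(1) + 1*(10)*conj(1) + 2*(-2)*conj(-1) + 2*(2)*conj(1) + 2*(2)*conj(-1)]
      = (1/8)[(10) + (10) + (4) + (4) + (-4)] = 24/8 = 3
  <chi_rho, chi_4> = (1/8)[1*(10)*conj(1) + 1*(10)*conj(1) + 2*(-2)*conj(-1) + 2*(2)*conj(-1) + 2*(2)*conj(1)]
      = (1/8)[(10) + (10) + (4) + (-4) + (4)] = 24/8 = 3
  <chi_rho, chi_5> = (1/8)[1*(10)*conj(2) + 1*(10)*conj(-2) + 2*(-2)*conj(0) + 2*(2)*conj(0) + 2*(2)*conj(0)]
      = (1/8)[(20) + (-20) + (0) + (0) + (0)] = 0/8 = 0
Dimension check: dim(rho) = sum (mult * dim) = 3*1 + 1*1 + 3*1 + 3*1 + 0*2 = 10 = chi_rho(e) = 10.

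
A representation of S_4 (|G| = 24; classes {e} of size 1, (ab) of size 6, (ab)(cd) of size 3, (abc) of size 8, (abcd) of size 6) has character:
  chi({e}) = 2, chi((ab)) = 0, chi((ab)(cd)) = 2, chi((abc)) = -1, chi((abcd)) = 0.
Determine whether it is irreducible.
Irreducible: <chi, chi> = 1.

Proof sketch: <chi, chi> = (1/|G|) sum_C |C| * |chi(C)|^2 = (1/24)[1*|2|^2 + 6*|0|^2 + 3*|2|^2 + 8*|-1|^2 + 6*|0|^2]
  = (1/24)[(4) + (0) + (12) + (8) + (0)] = 24/24 = 1.
A character is irreducible iff <chi, chi> = 1, so this representation is irreducible.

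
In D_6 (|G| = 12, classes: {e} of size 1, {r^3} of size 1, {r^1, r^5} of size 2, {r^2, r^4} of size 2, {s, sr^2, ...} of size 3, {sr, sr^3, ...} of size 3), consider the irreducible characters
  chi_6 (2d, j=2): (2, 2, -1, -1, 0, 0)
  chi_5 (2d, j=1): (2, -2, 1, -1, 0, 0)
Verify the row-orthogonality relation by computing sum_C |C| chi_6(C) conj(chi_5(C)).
Sum = 0; so <chi_6, chi_5> = 0 (distinct irreducibles are orthogonal).

Compute term by term over conjugacy classes (|C| * chi_6(C) * conj(chi_5(C))):
  1*(2)*conj(2) + 1*(2)*conj(-2) + 2*(-1)*conj(1) + 2*(-1)*conj(-1) + 3*(0)*conj(0) + 3*(0)*conj(0)
  = (4) + (-4) + (-2) + (2) + (0) + (0)
  = 0.
Dividing by |G| = 12 gives 0/12 = 0, matching the row-orthogonality relation <chi_6, chi_5> = [chi_6 = chi_5].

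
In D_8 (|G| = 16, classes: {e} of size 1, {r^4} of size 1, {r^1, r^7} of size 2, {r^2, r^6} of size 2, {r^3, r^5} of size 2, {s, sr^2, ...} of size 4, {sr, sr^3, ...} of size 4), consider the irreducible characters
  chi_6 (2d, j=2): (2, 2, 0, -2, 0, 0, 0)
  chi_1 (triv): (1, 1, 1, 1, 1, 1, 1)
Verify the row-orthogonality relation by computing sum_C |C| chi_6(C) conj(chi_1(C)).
Sum = 0; so <chi_6, chi_1> = 0 (distinct irreducibles are orthogonal).

Solution. Compute term by term over conjugacy classes (|C| * chi_6(C) * conj(chi_1(C))):
  1*(2)*conj(1) + 1*(2)*conj(1) + 2*(0)*conj(1) + 2*(-2)*conj(1) + 2*(0)*conj(1) + 4*(0)*conj(1) + 4*(0)*conj(1)
  = (2) + (2) + (0) + (-4) + (0) + (0) + (0)
  = 0.
Dividing by |G| = 16 gives 0/16 = 0, matching the row-orthogonality relation <chi_6, chi_1> = [chi_6 = chi_1].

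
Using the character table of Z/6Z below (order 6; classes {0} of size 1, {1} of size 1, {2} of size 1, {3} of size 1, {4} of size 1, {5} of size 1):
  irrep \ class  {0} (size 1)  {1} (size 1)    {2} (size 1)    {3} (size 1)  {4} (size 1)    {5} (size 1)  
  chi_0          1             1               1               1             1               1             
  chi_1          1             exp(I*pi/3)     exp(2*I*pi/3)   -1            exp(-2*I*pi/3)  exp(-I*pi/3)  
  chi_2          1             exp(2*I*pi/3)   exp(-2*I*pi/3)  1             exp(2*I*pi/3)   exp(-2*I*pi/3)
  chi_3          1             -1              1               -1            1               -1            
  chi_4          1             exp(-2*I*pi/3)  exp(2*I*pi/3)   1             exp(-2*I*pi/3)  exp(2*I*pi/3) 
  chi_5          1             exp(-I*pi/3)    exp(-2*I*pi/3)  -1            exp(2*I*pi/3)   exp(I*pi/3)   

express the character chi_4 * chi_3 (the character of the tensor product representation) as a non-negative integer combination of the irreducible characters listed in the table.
chi_4 tensor chi_3 = chi_1 (all other irreducibles have multiplicity 0).

Proof sketch: The character of a tensor product is the pointwise product (chi_4 * chi_3)(C) = chi_4(C) * chi_3(C):
  {0}: (1)*(1), {1}: (exp(-2*I*pi/3))*(-1), {2}: (exp(2*I*pi/3))*(1), {3}: (1)*(-1), {4}: (exp(-2*I*pi/3))*(1), {5}: (exp(2*I*pi/3))*(-1)
so (chi_4 * chi_3) takes values
  {0} -> 1, {1} -> -exp(-2*I*pi/3), {2} -> exp(2*I*pi/3), {3} -> -1, {4} -> exp(-2*I*pi/3), {5} -> -exp(2*I*pi/3).
Now take the inner product of this character with each irreducible chi from the table, <chi_4*chi_3, chi> = (1/6) sum_C |C| (chi_4*chi_3)(C) conj(chi(C)):
  <chi_4*chi_3, chi_0> = (1/6)[1*(1)*conj(1) + 1*(-exp(-2*I*pi/3))*conj(1) + 1*(exp(2*I*pi/3))*conj(1) + 1*(-1)*conj(1) + 1*(exp(-2*I*pi/3))*conj(1) + 1*(-exp(2*I*pi/3))*conj(1)]
      = (1/6)[(1) + (-exp(-2*I*pi/3)) + (exp(2*I*pi/3)) + (-1) + (exp(-2*I*pi/3)) + (-exp(2*I*pi/3))] = 0/6 = 0
  <chi_4*chi_3, chi_1> = (1/6)[1*(1)*conj(1) + 1*(-exp(-2*I*pi/3))*conj(exp(I*pi/3)) + 1*(exp(2*I*pi/3))*conj(exp(2*I*pi/3)) + 1*(-1)*conj(-1) + 1*(exp(-2*I*pi/3))*conj(exp(-2*I*pi/3)) + 1*(-exp(2*I*pi/3))*conj(exp(-I*pi/3))]
      = (1/6)[(1) + (1) + (1) + (1) + (1) + (1)] = 6/6 = 1
  <chi_4*chi_3, chi_2> = (1/6)[1*(1)*conj(1) + 1*(-exp(-2*I*pi/3))*conj(exp(2*I*pi/3)) + 1*(exp(2*I*pi/3))*conj(exp(-2*I*pi/3)) + 1*(-1)*conj(1) + 1*(exp(-2*I*pi/3))*conj(exp(2*I*pi/3)) + 1*(-exp(2*I*pi/3))*conj(exp(-2*I*pi/3))]
      = (1/6)[(1) + (-exp(2*I*pi/3)) + (exp(-2*I*pi/3)) + (-1) + (exp(2*I*pi/3)) + (-exp(-2*I*pi/3))] = 0/6 = 0
  <chi_4*chi_3, chi_3> = (1/6)[1*(1)*conj(1) + 1*(-exp(-2*I*pi/3))*conj(-1) + 1*(exp(2*I*pi/3))*conj(1) + 1*(-1)*conj(-1) + 1*(exp(-2*I*pi/3))*conj(1) + 1*(-exp(2*I*pi/3))*conj(-1)]
      = (1/6)[(1) + (exp(-2*I*pi/3)) + (exp(2*I*pi/3)) + (1) + (exp(-2*I*pi/3)) + (exp(2*I*pi/3))] = 0/6 = 0
  <chi_4*chi_3, chi_4> = (1/6)[1*(1)*conj(1) + 1*(-exp(-2*I*pi/3))*conj(exp(-2*I*pi/3)) + 1*(exp(2*I*pi/3))*conj(exp(2*I*pi/3)) + 1*(-1)*conj(1) + 1*(exp(-2*I*pi/3))*conj(exp(-2*I*pi/3)) + 1*(-exp(2*I*pi/3))*conj(exp(2*I*pi/3))]
      = (1/6)[(1) + (-1) + (1) + (-1) + (1) + (-1)] = 0/6 = 0
  <chi_4*chi_3, chi_5> = (1/6)[1*(1)*conj(1) + 1*(-exp(-2*I*pi/3))*conj(exp(-I*pi/3)) + 1*(exp(2*I*pi/3))*conj(exp(-2*I*pi/3)) + 1*(-1)*conj(-1) + 1*(exp(-2*I*pi/3))*conj(exp(2*I*pi/3)) + 1*(-exp(2*I*pi/3))*conj(exp(I*pi/3))]
      = (1/6)[(1) + (-exp(-I*pi/3)) + (exp(-2*I*pi/3)) + (1) + (exp(2*I*pi/3)) + (-exp(I*pi/3))] = 0/6 = 0
(Exp terms are combined using exp(i*s)*conj(exp(i*t)) = exp(i*(s-t)), and sums of them are collapsed using the identity that for every m > 1 the m distinct m-th roots of unity sum to 0, e.g. 1 + exp(2*I*pi/3) + exp(-2*I*pi/3) = 0.)
Hence the multiplicities are chi_1: 1. Dimension check: dim(chi_4)*dim(chi_3) = 1*1 = 1 and sum (mult * dim) = 1*1 = 1.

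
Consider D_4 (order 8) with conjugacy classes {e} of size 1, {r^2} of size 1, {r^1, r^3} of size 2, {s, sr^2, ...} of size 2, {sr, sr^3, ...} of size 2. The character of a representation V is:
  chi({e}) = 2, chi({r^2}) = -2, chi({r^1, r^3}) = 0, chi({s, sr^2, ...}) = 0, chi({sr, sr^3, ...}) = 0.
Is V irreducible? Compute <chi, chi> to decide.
Irreducible: <chi, chi> = 1.

<chi, chi> = (1/|G|) sum_C |C| * |chi(C)|^2 = (1/8)[1*|2|^2 + 1*|-2|^2 + 2*|0|^2 + 2*|0|^2 + 2*|0|^2]
  = (1/8)[(4) + (4) + (0) + (0) + (0)] = 8/8 = 1.
A character is irreducible iff <chi, chi> = 1, so this representation is irreducible.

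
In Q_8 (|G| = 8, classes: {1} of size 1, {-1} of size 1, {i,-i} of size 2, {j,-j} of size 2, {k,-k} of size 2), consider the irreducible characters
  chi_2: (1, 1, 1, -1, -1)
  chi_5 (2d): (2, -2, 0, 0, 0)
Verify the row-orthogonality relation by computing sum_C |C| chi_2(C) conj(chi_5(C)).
Sum = 0; so <chi_2, chi_5> = 0 (distinct irreducibles are orthogonal).

Compute term by term over conjugacy classes (|C| * chi_2(C) * conj(chi_5(C))):
  1*(1)*conj(2) + 1*(1)*conj(-2) + 2*(1)*conj(0) + 2*(-1)*conj(0) + 2*(-1)*conj(0)
  = (2) + (-2) + (0) + (0) + (0)
  = 0.
Dividing by |G| = 8 gives 0/8 = 0, matching the row-orthogonality relation <chi_2, chi_5> = [chi_2 = chi_5].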